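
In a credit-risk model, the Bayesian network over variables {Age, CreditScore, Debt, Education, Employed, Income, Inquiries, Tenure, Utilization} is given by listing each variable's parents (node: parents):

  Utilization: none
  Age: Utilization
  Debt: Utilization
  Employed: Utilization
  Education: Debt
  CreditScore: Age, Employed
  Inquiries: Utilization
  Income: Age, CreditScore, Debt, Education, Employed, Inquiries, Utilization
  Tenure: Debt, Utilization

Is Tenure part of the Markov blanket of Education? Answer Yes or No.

By definition, MB(Education) is built from Education's parents, Education's children, and the co-parents of Education.
Pa(Education) = {Debt}.
Education's children: Income.
Co-parents of Education (other parents of its children):
  Income's other parents are Age, CreditScore, Debt, Employed, Inquiries, Utilization.
MB(Education) = {Age, CreditScore, Debt, Employed, Income, Inquiries, Utilization}; Tenure is not in this set.

No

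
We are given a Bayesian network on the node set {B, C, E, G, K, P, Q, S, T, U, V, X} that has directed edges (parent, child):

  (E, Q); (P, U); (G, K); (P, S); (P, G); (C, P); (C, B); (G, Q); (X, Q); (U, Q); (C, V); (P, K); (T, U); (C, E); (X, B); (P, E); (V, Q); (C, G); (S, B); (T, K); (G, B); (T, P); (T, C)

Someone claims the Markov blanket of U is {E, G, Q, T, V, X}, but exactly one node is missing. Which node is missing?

P

A node's Markov blanket = Pa ∪ Ch ∪ (parents of Ch other than the node itself).
Parents of U: P, T.
Ch(U) = {Q}.
Co-parents of U (other parents of its children):
  Q's other parents are E, G, V, X.
MB(U) = {E, G, P, Q, T, V, X}.
Comparing with the claimed set, P is missing.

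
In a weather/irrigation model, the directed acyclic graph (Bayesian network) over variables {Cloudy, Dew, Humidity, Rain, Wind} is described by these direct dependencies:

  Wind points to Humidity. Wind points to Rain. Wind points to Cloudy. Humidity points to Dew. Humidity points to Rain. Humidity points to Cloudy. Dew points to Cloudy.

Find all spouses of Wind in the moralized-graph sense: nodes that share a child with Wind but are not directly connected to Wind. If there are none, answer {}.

{Dew}

Children of Wind: Cloudy, Humidity, Rain.
  Humidity: no additional parents.
  Rain's other parent is Humidity.
  Cloudy's other parents are Dew, Humidity.
Excluding nodes already adjacent to Wind (Cloudy, Humidity, Rain), the co-parent-only contribution is {Dew}.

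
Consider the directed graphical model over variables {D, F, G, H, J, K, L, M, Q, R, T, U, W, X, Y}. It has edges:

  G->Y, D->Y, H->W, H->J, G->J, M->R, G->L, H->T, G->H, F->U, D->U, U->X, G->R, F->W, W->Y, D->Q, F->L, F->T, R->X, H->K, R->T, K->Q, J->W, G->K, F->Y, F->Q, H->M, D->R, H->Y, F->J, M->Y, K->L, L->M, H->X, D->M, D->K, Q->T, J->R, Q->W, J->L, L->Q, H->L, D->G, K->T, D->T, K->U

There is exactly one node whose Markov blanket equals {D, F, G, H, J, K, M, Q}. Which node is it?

L

The target node must have every member of {D, F, G, H, J, K, M, Q} as a parent, child, or co-parent, and no others.
Parents of L: F, G, H, J, K; children: M, Q; co-parents: D, F, H, K.
These exactly cover the given set, so the node is L.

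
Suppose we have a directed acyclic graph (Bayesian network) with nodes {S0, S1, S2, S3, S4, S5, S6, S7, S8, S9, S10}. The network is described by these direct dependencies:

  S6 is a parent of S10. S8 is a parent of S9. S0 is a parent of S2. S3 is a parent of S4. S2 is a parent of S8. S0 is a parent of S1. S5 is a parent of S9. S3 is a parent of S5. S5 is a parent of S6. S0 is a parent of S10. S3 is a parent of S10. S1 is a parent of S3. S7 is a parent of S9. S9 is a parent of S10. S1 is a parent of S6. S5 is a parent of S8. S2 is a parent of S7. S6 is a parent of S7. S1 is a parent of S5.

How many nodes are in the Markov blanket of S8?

Recall MB(v) = parents ∪ children ∪ spouses, where spouses are the other parents of v's children.
Pa(S8) = {S2, S5}.
S8's children: S9.
For each child, the remaining parents (spouses of S8):
  S9: S5, S7
MB(S8) = {S2, S5, S7, S9}, which has 4 nodes.

4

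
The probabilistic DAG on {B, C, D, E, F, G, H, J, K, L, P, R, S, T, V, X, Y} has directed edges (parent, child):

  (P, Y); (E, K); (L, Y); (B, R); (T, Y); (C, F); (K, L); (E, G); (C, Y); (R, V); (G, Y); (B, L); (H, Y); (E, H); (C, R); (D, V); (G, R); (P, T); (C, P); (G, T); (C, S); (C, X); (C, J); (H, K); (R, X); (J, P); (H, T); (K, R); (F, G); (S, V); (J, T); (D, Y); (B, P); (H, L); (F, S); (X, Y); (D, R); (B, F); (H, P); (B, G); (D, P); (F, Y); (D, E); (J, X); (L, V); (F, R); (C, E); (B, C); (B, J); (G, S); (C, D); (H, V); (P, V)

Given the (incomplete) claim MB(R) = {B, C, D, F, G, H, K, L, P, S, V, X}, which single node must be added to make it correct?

J

R's parents: B, C, D, F, G, K.
Ch(R) = {V, X}.
Co-parents of R (other parents of its children):
  V: D, H, L, P, S
  X: C, J
MB(R) = {B, C, D, F, G, H, J, K, L, P, S, V, X}.
Comparing with the claimed set, J is missing.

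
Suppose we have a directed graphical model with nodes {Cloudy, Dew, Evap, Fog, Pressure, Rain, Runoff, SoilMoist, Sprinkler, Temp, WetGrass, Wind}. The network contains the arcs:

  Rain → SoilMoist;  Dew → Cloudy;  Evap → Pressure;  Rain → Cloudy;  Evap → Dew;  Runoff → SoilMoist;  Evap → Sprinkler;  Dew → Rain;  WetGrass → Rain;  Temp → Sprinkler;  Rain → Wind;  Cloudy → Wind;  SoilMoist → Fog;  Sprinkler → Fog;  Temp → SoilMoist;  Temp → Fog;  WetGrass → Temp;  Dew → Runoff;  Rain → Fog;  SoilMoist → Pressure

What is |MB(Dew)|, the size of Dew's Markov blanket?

A node's Markov blanket = Pa ∪ Ch ∪ (parents of Ch other than the node itself).
Dew's parents: Evap.
Dew's children: Cloudy, Rain, Runoff.
Other parents of Dew's children:
  Runoff: no additional parents.
  parents(Rain) \ {Dew} = {WetGrass}.
  Cloudy also has parent Rain.
MB(Dew) = {Cloudy, Evap, Rain, Runoff, WetGrass}, which has 5 nodes.

5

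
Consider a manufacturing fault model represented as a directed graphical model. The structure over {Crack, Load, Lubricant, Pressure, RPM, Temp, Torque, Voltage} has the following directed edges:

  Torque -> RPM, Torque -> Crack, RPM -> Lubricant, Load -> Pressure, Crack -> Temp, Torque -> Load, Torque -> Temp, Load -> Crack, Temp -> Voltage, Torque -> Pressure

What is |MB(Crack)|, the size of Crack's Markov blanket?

By definition, MB(Crack) is built from Crack's parents, Crack's children, and the co-parents of Crack.
Crack's children: Temp.
Crack has parents Load, Torque.
Parents of each child, excluding Crack:
  parents(Temp) \ {Crack} = {Torque}.
MB(Crack) = {Load, Temp, Torque}, which has 3 nodes.

3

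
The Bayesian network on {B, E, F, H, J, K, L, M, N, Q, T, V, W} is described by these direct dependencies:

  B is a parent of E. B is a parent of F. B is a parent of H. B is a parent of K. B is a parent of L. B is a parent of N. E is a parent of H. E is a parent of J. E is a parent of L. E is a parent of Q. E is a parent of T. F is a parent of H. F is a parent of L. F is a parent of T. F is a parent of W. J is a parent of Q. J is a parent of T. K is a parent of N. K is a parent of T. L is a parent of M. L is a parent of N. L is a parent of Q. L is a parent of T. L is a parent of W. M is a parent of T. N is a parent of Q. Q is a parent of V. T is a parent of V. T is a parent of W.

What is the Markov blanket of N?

Pa(N) = {B, K, L}.
N's children: Q.
Other parents of N's children:
  Q: E, J, L
Taking the union gives {B, E, J, K, L, Q}.

{B, E, J, K, L, Q}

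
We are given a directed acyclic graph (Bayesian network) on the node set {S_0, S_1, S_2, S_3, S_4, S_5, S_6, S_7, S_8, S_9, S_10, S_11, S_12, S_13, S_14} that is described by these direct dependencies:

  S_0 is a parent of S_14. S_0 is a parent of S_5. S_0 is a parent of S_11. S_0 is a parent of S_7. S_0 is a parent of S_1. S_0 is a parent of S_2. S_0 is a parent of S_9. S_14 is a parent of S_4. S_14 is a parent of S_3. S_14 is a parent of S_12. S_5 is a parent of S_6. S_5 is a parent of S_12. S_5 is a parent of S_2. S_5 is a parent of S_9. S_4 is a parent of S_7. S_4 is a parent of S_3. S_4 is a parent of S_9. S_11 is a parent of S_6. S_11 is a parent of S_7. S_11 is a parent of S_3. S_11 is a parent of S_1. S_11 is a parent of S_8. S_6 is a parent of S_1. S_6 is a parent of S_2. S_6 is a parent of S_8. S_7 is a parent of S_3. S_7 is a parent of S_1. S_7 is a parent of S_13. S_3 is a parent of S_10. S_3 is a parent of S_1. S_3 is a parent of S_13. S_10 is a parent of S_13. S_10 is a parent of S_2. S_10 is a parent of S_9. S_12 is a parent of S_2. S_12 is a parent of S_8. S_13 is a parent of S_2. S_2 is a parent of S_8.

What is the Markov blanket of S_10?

{S_0, S_2, S_3, S_4, S_5, S_6, S_7, S_9, S_12, S_13}

Recall MB(v) = parents ∪ children ∪ spouses, where spouses are the other parents of v's children.
S_10's parents: S_3.
Children of S_10: S_2, S_9, S_13.
Co-parents of S_10 (other parents of its children):
  S_13's other parents are S_3, S_7.
  parents(S_2) \ {S_10} = {S_0, S_5, S_6, S_12, S_13}.
  S_9's other parents are S_0, S_4, S_5.
MB(S_10) = {S_0, S_2, S_3, S_4, S_5, S_6, S_7, S_9, S_12, S_13}.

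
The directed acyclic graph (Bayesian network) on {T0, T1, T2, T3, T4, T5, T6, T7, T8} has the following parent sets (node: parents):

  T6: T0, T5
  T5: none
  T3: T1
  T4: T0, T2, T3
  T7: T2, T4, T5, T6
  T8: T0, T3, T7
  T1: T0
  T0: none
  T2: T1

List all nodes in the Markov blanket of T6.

Recall MB(v) = parents ∪ children ∪ spouses, where spouses are the other parents of v's children.
T6's parents: T0, T5.
T6's children: T7.
Co-parents of T6 (other parents of its children):
  T7's other parents are T2, T4, T5.
MB(T6) = {T0, T2, T4, T5, T7}.

{T0, T2, T4, T5, T7}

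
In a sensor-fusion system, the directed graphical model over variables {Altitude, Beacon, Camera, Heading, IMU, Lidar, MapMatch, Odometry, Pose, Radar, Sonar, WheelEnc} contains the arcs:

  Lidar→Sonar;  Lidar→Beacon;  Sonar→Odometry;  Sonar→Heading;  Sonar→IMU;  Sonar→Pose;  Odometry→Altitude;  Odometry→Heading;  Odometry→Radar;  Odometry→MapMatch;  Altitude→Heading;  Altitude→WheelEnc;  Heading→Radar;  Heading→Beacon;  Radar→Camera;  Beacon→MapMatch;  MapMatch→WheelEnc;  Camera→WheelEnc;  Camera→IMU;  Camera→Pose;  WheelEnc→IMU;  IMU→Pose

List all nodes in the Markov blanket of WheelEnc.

{Altitude, Camera, IMU, MapMatch, Sonar}

WheelEnc has child IMU.
Pa(WheelEnc) = {Altitude, Camera, MapMatch}.
Other parents of WheelEnc's children:
  IMU: Camera, Sonar
MB(WheelEnc) = {Altitude, Camera, IMU, MapMatch, Sonar}.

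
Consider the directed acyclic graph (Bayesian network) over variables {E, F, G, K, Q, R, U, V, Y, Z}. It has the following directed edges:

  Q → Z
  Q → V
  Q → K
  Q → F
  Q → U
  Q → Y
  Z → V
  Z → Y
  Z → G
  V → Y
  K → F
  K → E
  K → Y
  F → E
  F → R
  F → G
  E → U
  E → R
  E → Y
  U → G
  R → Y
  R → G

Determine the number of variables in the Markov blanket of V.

6

A node's Markov blanket = Pa ∪ Ch ∪ (parents of Ch other than the node itself).
Pa(V) = {Q, Z}.
Ch(V) = {Y}.
Co-parents of V (other parents of its children):
  parents(Y) \ {V} = {E, K, Q, R, Z}.
MB(V) = {E, K, Q, R, Y, Z}, which has 6 nodes.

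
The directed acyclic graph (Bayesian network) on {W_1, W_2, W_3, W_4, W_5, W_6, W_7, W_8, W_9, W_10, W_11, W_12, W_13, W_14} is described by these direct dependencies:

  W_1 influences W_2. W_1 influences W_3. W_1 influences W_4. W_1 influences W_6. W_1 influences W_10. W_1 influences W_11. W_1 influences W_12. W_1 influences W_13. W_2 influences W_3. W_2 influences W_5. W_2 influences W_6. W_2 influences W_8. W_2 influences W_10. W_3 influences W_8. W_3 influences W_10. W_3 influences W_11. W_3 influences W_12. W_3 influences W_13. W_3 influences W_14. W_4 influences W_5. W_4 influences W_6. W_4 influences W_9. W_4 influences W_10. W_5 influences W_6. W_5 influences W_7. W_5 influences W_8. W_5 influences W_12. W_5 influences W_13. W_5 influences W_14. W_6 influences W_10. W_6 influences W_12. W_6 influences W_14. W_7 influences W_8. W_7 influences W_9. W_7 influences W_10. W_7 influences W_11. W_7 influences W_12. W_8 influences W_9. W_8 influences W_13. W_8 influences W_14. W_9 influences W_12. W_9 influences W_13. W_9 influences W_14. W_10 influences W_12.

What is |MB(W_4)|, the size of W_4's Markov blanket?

Parents of W_4: W_1.
W_4 has children W_5, W_6, W_9, W_10.
Parents of each child, excluding W_4:
  W_5 also has parent W_2.
  W_6's other parents are W_1, W_2, W_5.
  W_9 also has parents W_7, W_8.
  W_10's other parents are W_1, W_2, W_3, W_6, W_7.
MB(W_4) = {W_1, W_2, W_3, W_5, W_6, W_7, W_8, W_9, W_10}, which has 9 nodes.

9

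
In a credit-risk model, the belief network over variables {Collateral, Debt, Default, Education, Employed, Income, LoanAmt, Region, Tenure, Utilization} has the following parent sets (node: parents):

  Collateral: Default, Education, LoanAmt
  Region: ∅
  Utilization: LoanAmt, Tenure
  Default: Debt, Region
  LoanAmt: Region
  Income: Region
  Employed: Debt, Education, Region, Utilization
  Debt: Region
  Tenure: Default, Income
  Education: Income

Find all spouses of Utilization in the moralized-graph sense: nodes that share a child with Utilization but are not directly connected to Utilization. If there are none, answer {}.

Children of Utilization: Employed.
  parents(Employed) \ {Utilization} = {Debt, Education, Region}.
Excluding nodes already adjacent to Utilization (Employed, LoanAmt, Tenure), the co-parent-only contribution is {Debt, Education, Region}.

{Debt, Education, Region}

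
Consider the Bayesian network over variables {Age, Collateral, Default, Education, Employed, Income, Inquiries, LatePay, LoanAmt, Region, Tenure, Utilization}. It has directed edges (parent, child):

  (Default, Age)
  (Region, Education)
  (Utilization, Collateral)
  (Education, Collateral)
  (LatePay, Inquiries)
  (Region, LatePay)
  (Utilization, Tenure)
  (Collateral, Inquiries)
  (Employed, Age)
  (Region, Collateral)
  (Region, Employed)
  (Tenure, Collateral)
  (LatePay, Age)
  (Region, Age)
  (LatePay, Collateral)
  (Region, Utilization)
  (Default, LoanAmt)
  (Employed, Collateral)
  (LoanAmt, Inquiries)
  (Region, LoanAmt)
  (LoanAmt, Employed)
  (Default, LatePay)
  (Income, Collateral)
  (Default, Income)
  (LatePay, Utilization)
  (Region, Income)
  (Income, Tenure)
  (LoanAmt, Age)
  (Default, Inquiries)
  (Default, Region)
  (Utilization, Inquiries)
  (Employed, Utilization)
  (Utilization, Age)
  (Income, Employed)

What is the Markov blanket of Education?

Education has child Collateral.
Pa(Education) = {Region}.
Parents of each child, excluding Education:
  Collateral: Employed, Income, LatePay, Region, Tenure, Utilization
MB(Education) = {Collateral, Employed, Income, LatePay, Region, Tenure, Utilization}.

{Collateral, Employed, Income, LatePay, Region, Tenure, Utilization}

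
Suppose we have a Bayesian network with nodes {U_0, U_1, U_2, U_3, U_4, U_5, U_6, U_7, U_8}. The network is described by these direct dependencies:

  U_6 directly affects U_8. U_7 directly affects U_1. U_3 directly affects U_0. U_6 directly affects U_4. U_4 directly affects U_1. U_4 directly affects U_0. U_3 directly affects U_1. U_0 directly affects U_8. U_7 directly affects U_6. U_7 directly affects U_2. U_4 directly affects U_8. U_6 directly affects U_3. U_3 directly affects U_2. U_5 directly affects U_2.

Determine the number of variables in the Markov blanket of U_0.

4

Parents of U_0: U_3, U_4.
Ch(U_0) = {U_8}.
Other parents of U_0's children:
  U_8's other parents are U_4, U_6.
MB(U_0) = {U_3, U_4, U_6, U_8}, which has 4 nodes.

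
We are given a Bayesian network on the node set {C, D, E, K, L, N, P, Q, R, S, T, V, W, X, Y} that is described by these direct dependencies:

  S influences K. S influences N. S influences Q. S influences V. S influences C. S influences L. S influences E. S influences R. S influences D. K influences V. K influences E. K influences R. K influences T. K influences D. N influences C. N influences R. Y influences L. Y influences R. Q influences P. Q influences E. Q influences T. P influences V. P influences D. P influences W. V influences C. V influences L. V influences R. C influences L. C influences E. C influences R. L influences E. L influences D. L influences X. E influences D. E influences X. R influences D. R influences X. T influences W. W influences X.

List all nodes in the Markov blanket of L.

L's children: D, E, X.
L's parents: C, S, V, Y.
Other parents of L's children:
  E's other parents are C, K, Q, S.
  D also has parents E, K, P, R, S.
  parents(X) \ {L} = {E, R, W}.
So the Markov blanket of L is {C, D, E, K, P, Q, R, S, V, W, X, Y}.

{C, D, E, K, P, Q, R, S, V, W, X, Y}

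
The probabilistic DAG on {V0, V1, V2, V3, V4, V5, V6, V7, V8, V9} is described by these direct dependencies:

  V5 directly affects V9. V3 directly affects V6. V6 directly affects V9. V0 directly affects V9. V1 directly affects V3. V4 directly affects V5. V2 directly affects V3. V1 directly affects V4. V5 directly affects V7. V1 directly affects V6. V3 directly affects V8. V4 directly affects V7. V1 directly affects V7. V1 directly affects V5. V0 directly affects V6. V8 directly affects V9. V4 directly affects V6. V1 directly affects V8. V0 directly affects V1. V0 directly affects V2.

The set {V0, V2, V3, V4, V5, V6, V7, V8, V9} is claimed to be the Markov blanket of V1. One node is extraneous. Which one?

The Markov blanket of a node is its parents, its children, and the other parents of its children.
V1 has parent V0.
Ch(V1) = {V3, V4, V5, V6, V7, V8}.
For each child, the remaining parents (spouses of V1):
  V3's other parent is V2.
  V4: no additional parents.
  V5 also has parent V4.
  parents(V6) \ {V1} = {V0, V3, V4}.
  V7's other parents are V4, V5.
  V8's other parent is V3.
MB(V1) = {V0, V2, V3, V4, V5, V6, V7, V8}.
V9 is neither a parent, child, nor co-parent of V1, so it does not belong.

V9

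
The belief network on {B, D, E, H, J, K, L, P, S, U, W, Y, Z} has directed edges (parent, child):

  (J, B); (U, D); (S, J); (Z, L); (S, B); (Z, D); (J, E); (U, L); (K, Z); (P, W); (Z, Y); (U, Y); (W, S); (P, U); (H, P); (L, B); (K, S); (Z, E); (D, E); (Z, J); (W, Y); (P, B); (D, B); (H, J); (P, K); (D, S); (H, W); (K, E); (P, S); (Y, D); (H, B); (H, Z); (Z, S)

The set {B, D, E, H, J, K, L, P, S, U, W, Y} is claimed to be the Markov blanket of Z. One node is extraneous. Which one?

A node's Markov blanket = Pa ∪ Ch ∪ (parents of Ch other than the node itself).
Z's parents: H, K.
Z has children D, E, J, L, S, Y.
Parents of each child, excluding Z:
  Y: U, W
  D: U, Y
  L: U
  S: D, K, P, W
  J: H, S
  E: D, J, K
MB(Z) = {D, E, H, J, K, L, P, S, U, W, Y}.
B is neither a parent, child, nor co-parent of Z, so it does not belong.

B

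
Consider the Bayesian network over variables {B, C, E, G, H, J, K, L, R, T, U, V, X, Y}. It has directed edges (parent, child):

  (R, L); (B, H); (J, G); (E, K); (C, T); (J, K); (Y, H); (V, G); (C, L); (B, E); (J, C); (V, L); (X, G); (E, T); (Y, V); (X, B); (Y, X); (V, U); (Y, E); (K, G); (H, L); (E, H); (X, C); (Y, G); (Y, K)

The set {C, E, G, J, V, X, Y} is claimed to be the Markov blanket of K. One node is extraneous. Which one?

C

The Markov blanket of a node is its parents, its children, and the other parents of its children.
K has child G.
K's parents: E, J, Y.
For each child, the remaining parents (spouses of K):
  G also has parents J, V, X, Y.
MB(K) = {E, G, J, V, X, Y}.
C is neither a parent, child, nor co-parent of K, so it does not belong.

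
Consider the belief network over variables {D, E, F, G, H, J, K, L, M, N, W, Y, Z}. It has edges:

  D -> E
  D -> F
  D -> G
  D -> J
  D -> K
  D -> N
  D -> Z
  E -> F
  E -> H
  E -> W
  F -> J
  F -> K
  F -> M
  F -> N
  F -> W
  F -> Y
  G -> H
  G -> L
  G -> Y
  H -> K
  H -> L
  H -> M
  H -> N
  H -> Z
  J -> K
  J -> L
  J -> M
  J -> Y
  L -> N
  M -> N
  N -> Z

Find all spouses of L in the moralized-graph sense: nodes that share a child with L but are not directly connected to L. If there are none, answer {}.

{D, F, M}

Children of L: N.
  N: D, F, H, M
Excluding nodes already adjacent to L (G, H, J, N), the co-parent-only contribution is {D, F, M}.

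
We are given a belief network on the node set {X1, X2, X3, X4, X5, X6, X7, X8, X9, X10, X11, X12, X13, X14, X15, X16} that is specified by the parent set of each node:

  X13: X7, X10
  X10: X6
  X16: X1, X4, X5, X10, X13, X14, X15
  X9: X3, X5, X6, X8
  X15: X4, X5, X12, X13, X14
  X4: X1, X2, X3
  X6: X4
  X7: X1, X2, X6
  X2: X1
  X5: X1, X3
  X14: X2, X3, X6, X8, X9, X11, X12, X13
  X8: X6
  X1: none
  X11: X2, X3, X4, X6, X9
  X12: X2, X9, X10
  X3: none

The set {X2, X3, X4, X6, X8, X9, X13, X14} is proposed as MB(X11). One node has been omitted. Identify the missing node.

X12

Parents of X11: X2, X3, X4, X6, X9.
X11 has child X14.
Co-parents of X11 (other parents of its children):
  X14: X2, X3, X6, X8, X9, X12, X13
MB(X11) = {X2, X3, X4, X6, X8, X9, X12, X13, X14}.
Comparing with the claimed set, X12 is missing.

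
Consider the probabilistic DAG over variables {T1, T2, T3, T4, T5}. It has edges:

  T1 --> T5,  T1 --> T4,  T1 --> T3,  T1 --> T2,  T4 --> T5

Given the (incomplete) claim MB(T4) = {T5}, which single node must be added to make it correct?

Recall MB(v) = parents ∪ children ∪ spouses, where spouses are the other parents of v's children.
Parents of T4: T1.
Ch(T4) = {T5}.
Parents of each child, excluding T4:
  parents(T5) \ {T4} = {T1}.
MB(T4) = {T1, T5}.
Comparing with the claimed set, T1 is missing.

T1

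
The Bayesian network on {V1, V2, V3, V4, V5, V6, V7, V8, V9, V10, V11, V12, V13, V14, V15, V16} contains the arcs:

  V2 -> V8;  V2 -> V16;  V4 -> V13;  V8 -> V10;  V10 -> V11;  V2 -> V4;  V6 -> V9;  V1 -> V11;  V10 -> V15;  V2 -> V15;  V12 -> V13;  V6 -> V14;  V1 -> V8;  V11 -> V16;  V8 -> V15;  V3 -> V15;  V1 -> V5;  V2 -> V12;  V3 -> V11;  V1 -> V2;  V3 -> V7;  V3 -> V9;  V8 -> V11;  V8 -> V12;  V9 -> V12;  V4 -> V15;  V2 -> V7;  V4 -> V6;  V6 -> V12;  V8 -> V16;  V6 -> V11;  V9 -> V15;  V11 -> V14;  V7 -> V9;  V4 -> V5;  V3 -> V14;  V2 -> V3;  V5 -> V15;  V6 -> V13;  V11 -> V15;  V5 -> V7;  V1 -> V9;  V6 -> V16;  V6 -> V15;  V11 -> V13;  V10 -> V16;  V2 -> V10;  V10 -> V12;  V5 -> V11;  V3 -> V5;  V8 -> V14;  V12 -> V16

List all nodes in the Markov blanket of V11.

{V1, V2, V3, V4, V5, V6, V8, V9, V10, V12, V13, V14, V15, V16}

Ch(V11) = {V13, V14, V15, V16}.
Parents of V11: V1, V3, V5, V6, V8, V10.
For each child, the remaining parents (spouses of V11):
  V13: V4, V6, V12
  V14: V3, V6, V8
  V15: V2, V3, V4, V5, V6, V8, V9, V10
  V16: V2, V6, V8, V10, V12
Union: {V1, V3, V5, V6, V8, V10} ∪ {V13, V14, V15, V16} ∪ {V2, V3, V4, V5, V6, V8, V9, V10, V12} = {V1, V2, V3, V4, V5, V6, V8, V9, V10, V12, V13, V14, V15, V16}.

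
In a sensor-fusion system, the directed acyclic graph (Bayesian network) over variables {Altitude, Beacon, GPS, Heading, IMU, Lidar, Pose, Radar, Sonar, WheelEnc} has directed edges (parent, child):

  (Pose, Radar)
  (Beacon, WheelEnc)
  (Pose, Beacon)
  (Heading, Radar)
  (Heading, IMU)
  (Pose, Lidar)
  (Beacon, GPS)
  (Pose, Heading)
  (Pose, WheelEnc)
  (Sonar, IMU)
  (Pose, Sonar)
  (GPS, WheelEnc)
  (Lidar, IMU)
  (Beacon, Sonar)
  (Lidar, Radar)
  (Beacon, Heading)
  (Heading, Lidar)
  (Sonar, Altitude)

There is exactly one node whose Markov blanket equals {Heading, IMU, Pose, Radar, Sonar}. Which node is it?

Lidar

The target node must have every member of {Heading, IMU, Pose, Radar, Sonar} as a parent, child, or co-parent, and no others.
Parents of Lidar: Heading, Pose; children: IMU, Radar; co-parents: Heading, Pose, Sonar.
These exactly cover the given set, so the node is Lidar.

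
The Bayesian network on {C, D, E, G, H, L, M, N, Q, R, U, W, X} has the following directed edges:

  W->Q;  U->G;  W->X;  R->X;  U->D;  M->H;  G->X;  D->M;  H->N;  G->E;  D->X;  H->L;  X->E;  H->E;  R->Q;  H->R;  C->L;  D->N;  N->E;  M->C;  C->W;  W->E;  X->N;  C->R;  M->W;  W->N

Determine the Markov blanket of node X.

The Markov blanket of a node is its parents, its children, and the other parents of its children.
Parents of X: D, G, R, W.
X has children E, N.
Co-parents of X (other parents of its children):
  N's other parents are D, H, W.
  E's other parents are G, H, N, W.
Union: {D, G, R, W} ∪ {E, N} ∪ {D, G, H, N, W} = {D, E, G, H, N, R, W}.

{D, E, G, H, N, R, W}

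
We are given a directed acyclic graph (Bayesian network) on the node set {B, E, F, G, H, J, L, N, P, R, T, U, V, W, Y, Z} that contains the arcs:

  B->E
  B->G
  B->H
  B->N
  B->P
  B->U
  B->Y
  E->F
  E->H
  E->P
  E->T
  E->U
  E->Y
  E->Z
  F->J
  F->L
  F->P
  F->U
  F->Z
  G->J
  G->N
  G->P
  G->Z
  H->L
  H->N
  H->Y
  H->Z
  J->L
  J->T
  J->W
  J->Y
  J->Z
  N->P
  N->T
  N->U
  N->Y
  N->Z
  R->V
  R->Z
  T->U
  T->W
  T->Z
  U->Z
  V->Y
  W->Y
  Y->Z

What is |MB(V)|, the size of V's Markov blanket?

Children of V: Y.
Pa(V) = {R}.
Co-parents of V (other parents of its children):
  Y also has parents B, E, H, J, N, W.
MB(V) = {B, E, H, J, N, R, W, Y}, which has 8 nodes.

8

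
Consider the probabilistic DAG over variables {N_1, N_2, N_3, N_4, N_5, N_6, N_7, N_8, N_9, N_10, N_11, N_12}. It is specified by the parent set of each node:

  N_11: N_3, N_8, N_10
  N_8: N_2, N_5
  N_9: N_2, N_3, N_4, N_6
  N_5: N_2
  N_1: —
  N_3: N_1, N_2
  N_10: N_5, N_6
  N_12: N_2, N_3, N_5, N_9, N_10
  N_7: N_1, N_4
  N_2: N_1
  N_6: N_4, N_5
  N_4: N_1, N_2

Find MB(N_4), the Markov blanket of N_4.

By definition, MB(N_4) is built from N_4's parents, N_4's children, and the co-parents of N_4.
N_4's children: N_6, N_7, N_9.
N_4 has parents N_1, N_2.
Parents of each child, excluding N_4:
  parents(N_6) \ {N_4} = {N_5}.
  N_7 also has parent N_1.
  N_9 also has parents N_2, N_3, N_6.
Taking the union gives {N_1, N_2, N_3, N_5, N_6, N_7, N_9}.

{N_1, N_2, N_3, N_5, N_6, N_7, N_9}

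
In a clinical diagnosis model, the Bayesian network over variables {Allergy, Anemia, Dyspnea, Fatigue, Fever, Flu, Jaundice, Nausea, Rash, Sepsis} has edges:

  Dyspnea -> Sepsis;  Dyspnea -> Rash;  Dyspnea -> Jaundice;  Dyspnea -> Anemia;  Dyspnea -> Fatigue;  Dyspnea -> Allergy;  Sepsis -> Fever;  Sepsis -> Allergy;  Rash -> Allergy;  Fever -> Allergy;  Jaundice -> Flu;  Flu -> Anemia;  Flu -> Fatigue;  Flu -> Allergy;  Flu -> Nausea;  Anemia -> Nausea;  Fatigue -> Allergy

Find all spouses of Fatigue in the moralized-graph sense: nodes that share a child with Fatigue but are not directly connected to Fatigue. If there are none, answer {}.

Children of Fatigue: Allergy.
  Allergy: Dyspnea, Fever, Flu, Rash, Sepsis
Excluding nodes already adjacent to Fatigue (Allergy, Dyspnea, Flu), the co-parent-only contribution is {Fever, Rash, Sepsis}.

{Fever, Rash, Sepsis}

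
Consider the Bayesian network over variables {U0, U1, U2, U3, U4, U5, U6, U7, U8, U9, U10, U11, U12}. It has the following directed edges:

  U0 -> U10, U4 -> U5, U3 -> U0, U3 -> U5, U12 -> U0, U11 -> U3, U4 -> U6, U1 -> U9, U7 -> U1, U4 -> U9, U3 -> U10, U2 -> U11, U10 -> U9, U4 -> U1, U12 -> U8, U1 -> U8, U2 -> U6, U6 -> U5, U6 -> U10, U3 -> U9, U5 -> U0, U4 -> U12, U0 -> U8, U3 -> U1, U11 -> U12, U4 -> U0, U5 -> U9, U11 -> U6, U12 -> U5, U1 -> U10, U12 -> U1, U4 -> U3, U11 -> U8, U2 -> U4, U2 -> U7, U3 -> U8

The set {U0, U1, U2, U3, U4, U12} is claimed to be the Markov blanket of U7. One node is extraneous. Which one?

U0

The Markov blanket of a node is its parents, its children, and the other parents of its children.
U7's parents: U2.
U7 has child U1.
Co-parents of U7 (other parents of its children):
  U1 also has parents U3, U4, U12.
MB(U7) = {U1, U2, U3, U4, U12}.
U0 is neither a parent, child, nor co-parent of U7, so it does not belong.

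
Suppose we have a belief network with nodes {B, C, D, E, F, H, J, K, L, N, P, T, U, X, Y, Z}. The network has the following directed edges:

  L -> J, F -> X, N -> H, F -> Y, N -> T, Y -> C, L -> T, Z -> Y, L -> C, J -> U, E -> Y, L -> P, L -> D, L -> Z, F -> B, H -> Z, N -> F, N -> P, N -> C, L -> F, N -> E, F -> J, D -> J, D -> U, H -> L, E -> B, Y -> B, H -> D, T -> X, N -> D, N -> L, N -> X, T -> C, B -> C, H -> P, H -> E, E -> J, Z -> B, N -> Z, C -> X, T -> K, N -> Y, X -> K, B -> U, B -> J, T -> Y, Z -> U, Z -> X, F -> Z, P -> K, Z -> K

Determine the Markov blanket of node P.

{H, K, L, N, T, X, Z}

Pa(P) = {H, L, N}.
P's children: K.
Co-parents of P (other parents of its children):
  K also has parents T, X, Z.
So the Markov blanket of P is {H, K, L, N, T, X, Z}.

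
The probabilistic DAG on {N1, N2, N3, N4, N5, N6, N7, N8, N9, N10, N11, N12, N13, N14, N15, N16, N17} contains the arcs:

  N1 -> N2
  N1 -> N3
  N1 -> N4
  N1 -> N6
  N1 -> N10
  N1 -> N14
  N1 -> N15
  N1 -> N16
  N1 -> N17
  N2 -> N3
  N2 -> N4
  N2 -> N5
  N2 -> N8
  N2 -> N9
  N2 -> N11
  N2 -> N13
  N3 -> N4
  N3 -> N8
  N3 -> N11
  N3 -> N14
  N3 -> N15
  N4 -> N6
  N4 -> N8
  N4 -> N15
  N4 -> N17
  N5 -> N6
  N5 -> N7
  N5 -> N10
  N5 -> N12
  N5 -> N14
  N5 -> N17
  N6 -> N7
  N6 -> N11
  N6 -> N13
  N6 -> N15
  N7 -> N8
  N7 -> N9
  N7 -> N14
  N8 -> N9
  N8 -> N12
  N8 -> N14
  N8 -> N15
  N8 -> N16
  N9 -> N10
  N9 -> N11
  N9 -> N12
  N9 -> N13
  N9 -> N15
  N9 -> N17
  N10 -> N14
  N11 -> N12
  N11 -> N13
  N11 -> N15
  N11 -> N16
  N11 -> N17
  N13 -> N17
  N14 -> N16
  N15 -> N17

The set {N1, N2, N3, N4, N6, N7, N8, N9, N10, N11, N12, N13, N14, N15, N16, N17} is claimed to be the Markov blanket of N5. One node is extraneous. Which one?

Ch(N5) = {N6, N7, N10, N12, N14, N17}.
N5 has parent N2.
For each child, the remaining parents (spouses of N5):
  N6's other parents are N1, N4.
  parents(N7) \ {N5} = {N6}.
  N10's other parents are N1, N9.
  N12's other parents are N8, N9, N11.
  parents(N14) \ {N5} = {N1, N3, N7, N8, N10}.
  N17's other parents are N1, N4, N9, N11, N13, N15.
MB(N5) = {N1, N2, N3, N4, N6, N7, N8, N9, N10, N11, N12, N13, N14, N15, N17}.
N16 is neither a parent, child, nor co-parent of N5, so it does not belong.

N16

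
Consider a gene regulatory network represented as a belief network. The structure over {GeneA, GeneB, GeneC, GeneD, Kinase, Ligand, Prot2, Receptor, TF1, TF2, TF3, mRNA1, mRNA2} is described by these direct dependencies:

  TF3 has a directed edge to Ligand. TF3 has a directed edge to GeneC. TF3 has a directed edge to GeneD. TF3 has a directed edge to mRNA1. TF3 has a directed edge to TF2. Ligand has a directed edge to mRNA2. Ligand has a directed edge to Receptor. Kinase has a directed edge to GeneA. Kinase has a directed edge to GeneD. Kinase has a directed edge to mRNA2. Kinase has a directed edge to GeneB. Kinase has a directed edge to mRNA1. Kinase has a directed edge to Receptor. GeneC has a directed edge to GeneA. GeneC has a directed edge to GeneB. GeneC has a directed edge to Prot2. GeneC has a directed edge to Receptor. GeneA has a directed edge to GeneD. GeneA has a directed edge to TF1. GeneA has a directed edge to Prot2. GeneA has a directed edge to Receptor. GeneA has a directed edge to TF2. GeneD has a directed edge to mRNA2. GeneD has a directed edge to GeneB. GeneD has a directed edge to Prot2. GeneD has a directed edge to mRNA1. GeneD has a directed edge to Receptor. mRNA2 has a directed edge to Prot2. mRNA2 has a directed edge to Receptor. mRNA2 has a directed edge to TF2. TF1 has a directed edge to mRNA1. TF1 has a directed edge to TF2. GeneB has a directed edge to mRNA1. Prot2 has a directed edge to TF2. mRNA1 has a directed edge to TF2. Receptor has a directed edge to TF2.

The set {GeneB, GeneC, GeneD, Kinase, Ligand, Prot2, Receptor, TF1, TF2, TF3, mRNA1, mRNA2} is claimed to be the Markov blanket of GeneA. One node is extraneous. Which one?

The Markov blanket of a node is its parents, its children, and the other parents of its children.
Ch(GeneA) = {GeneD, Prot2, Receptor, TF1, TF2}.
Parents of GeneA: GeneC, Kinase.
Parents of each child, excluding GeneA:
  GeneD: Kinase, TF3
  TF1: —
  Prot2: GeneC, GeneD, mRNA2
  Receptor: GeneC, GeneD, Kinase, Ligand, mRNA2
  TF2: Prot2, Receptor, TF1, TF3, mRNA1, mRNA2
MB(GeneA) = {GeneC, GeneD, Kinase, Ligand, Prot2, Receptor, TF1, TF2, TF3, mRNA1, mRNA2}.
GeneB is neither a parent, child, nor co-parent of GeneA, so it does not belong.

GeneB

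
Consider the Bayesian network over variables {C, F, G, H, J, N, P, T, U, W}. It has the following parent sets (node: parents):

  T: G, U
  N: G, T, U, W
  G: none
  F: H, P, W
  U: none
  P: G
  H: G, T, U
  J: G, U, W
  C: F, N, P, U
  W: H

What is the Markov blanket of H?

{F, G, P, T, U, W}

Ch(H) = {F, W}.
H has parents G, T, U.
Parents of each child, excluding H:
  W: —
  F: P, W
MB(H) = {F, G, P, T, U, W}.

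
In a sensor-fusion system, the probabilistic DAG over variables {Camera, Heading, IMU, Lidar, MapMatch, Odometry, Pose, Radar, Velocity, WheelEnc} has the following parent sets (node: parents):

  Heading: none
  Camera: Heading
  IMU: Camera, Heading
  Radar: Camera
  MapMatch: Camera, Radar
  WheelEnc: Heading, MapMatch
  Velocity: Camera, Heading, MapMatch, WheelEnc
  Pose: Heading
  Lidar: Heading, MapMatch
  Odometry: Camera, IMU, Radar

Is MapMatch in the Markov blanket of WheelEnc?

MapMatch is a parent of WheelEnc.
So MapMatch ∈ MB(WheelEnc).

Yes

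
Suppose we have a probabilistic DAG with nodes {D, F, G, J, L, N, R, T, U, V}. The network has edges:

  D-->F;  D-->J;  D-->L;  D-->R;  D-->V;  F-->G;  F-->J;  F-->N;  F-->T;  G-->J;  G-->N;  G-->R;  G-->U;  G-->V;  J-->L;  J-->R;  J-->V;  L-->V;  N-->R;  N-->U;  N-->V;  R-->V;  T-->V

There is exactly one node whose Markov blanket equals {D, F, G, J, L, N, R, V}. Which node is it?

The target node must have every member of {D, F, G, J, L, N, R, V} as a parent, child, or co-parent, and no others.
Parents of T: F; children: V; co-parents: D, G, J, L, N, R.
These exactly cover the given set, so the node is T.

T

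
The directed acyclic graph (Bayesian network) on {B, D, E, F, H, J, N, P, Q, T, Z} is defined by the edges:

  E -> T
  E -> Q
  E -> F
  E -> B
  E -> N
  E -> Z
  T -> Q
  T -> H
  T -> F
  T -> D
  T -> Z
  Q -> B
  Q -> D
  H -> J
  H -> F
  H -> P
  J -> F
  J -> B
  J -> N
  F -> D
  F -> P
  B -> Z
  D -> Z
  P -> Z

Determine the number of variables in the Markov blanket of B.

7

A node's Markov blanket = Pa ∪ Ch ∪ (parents of Ch other than the node itself).
B has parents E, J, Q.
B has child Z.
Co-parents of B (other parents of its children):
  Z's other parents are D, E, P, T.
MB(B) = {D, E, J, P, Q, T, Z}, which has 7 nodes.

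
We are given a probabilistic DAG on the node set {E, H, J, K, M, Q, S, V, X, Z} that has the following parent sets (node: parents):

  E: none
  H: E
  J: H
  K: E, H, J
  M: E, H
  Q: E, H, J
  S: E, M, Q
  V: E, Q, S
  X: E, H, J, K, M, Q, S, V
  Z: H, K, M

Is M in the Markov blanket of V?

M is a co-parent of V: both are parents of X.
So M ∈ MB(V).

Yes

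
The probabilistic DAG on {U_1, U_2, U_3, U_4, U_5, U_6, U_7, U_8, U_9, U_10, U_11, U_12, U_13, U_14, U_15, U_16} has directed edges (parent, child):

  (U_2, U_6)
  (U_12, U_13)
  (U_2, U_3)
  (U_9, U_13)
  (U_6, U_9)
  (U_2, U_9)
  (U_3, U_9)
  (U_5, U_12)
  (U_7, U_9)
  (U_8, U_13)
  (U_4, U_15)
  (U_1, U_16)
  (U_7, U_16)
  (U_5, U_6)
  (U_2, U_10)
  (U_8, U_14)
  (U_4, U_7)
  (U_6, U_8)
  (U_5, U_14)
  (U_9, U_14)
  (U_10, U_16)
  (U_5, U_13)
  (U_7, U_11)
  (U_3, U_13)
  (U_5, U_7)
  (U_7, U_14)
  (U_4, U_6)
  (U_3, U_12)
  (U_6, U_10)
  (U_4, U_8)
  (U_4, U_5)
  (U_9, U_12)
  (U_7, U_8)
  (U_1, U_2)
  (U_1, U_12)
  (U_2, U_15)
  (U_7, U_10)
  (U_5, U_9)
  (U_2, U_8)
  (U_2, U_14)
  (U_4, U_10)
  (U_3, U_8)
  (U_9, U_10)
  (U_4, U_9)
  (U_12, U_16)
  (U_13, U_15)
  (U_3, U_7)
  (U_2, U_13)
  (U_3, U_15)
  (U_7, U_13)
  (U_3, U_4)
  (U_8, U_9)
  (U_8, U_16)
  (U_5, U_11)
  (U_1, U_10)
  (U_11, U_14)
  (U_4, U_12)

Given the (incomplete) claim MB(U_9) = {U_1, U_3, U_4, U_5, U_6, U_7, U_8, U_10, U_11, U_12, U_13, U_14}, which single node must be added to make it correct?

Ch(U_9) = {U_10, U_12, U_13, U_14}.
U_9 has parents U_2, U_3, U_4, U_5, U_6, U_7, U_8.
Co-parents of U_9 (other parents of its children):
  U_10: U_1, U_2, U_4, U_6, U_7
  U_12: U_1, U_3, U_4, U_5
  U_13: U_2, U_3, U_5, U_7, U_8, U_12
  U_14: U_2, U_5, U_7, U_8, U_11
MB(U_9) = {U_1, U_2, U_3, U_4, U_5, U_6, U_7, U_8, U_10, U_11, U_12, U_13, U_14}.
Comparing with the claimed set, U_2 is missing.

U_2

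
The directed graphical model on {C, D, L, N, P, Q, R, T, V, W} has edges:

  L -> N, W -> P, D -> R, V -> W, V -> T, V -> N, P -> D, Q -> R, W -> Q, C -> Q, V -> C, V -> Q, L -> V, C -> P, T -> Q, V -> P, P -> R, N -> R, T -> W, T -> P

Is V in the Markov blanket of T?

V is a parent of T.
So V ∈ MB(T).

Yes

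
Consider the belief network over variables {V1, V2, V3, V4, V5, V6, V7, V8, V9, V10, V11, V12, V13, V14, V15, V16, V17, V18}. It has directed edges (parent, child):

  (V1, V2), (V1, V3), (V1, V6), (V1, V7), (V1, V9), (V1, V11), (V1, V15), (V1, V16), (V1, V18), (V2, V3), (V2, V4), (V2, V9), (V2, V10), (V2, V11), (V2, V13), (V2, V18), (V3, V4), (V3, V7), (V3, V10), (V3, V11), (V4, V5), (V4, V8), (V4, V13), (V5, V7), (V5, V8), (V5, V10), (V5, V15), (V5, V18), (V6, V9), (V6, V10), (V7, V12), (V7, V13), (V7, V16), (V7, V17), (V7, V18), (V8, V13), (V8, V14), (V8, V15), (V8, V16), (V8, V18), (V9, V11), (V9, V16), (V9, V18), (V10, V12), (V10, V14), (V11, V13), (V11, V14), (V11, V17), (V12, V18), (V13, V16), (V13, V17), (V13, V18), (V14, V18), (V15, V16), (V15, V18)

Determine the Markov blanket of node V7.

{V1, V2, V3, V4, V5, V8, V9, V10, V11, V12, V13, V14, V15, V16, V17, V18}

Recall MB(v) = parents ∪ children ∪ spouses, where spouses are the other parents of v's children.
Ch(V7) = {V12, V13, V16, V17, V18}.
Parents of V7: V1, V3, V5.
Parents of each child, excluding V7:
  parents(V12) \ {V7} = {V10}.
  parents(V13) \ {V7} = {V2, V4, V8, V11}.
  parents(V16) \ {V7} = {V1, V8, V9, V13, V15}.
  V17 also has parents V11, V13.
  V18's other parents are V1, V2, V5, V8, V9, V12, V13, V14, V15.
Taking the union gives {V1, V2, V3, V4, V5, V8, V9, V10, V11, V12, V13, V14, V15, V16, V17, V18}.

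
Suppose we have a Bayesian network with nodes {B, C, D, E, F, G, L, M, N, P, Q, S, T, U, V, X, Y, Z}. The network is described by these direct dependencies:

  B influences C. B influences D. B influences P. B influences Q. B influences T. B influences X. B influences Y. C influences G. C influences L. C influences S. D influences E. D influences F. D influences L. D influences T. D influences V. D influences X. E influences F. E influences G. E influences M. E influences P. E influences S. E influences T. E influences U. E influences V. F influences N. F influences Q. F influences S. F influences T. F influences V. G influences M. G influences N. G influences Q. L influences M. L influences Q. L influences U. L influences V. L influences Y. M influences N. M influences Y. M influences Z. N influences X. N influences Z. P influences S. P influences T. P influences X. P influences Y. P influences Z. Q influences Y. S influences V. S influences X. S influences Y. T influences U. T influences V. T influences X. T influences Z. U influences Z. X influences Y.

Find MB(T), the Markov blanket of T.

{B, D, E, F, L, M, N, P, S, U, V, X, Z}

Parents of T: B, D, E, F, P.
Children of T: U, V, X, Z.
Parents of each child, excluding T:
  parents(U) \ {T} = {E, L}.
  parents(V) \ {T} = {D, E, F, L, S}.
  parents(X) \ {T} = {B, D, N, P, S}.
  Z also has parents M, N, P, U.
Taking the union gives {B, D, E, F, L, M, N, P, S, U, V, X, Z}.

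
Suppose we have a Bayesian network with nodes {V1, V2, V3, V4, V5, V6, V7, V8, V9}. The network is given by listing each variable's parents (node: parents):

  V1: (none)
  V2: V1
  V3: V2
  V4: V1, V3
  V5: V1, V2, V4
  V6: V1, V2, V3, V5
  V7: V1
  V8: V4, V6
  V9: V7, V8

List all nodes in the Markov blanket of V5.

The Markov blanket of a node is its parents, its children, and the other parents of its children.
V5 has parents V1, V2, V4.
V5's children: V6.
Co-parents of V5 (other parents of its children):
  V6: V1, V2, V3
Union: {V1, V2, V4} ∪ {V6} ∪ {V1, V2, V3} = {V1, V2, V3, V4, V6}.

{V1, V2, V3, V4, V6}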